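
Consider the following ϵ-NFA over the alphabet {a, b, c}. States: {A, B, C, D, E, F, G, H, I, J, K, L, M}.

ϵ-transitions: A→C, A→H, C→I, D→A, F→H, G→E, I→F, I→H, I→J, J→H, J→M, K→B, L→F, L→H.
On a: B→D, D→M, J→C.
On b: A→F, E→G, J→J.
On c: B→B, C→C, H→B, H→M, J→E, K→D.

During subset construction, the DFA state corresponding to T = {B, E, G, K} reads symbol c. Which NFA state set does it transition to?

{A, B, C, D, F, H, I, J, M}

B on c → {B}.
K on c → {D}.
No c-transition from E, G.
Union after reading c: {B, D}.
Now take the ϵ-closure:
From D via ϵ: add A.
From A via ϵ: add C, H.
From C via ϵ: add I.
From I via ϵ: add F, J.
From J via ϵ: add M.
No new states can be added; the closed set is {A, B, C, D, F, H, I, J, M}.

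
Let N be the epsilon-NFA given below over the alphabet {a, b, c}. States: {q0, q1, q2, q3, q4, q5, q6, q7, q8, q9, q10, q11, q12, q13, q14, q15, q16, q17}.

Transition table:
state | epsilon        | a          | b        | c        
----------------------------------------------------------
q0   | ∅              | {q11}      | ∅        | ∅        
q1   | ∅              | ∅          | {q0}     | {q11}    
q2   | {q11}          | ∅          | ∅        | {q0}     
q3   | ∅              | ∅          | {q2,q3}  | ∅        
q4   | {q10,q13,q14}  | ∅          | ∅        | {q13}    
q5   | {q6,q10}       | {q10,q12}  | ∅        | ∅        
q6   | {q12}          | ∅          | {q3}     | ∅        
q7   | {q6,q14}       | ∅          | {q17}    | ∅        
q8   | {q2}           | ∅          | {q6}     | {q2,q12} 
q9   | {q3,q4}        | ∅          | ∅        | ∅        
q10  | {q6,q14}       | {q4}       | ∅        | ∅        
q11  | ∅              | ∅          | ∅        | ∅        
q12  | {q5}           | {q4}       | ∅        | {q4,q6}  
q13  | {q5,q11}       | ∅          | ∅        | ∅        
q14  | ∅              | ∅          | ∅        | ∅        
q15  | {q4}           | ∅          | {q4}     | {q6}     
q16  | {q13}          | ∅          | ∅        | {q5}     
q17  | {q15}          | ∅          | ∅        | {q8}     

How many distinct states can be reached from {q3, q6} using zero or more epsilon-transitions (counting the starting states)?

6

Start with {q3, q6}.
From q6 via epsilon: add q12.
From q12 via epsilon: add q5.
From q5 via epsilon: add q10.
From q10 via epsilon: add q14.
epsilon-closure = {q3, q5, q6, q10, q12, q14}, which has 6 states.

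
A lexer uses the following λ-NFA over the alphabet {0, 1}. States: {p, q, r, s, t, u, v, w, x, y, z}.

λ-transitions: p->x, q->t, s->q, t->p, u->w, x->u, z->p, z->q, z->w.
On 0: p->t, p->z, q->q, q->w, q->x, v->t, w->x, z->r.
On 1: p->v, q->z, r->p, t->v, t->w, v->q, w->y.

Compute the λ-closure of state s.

{p, q, s, t, u, w, x}

Start with {s}.
From s via λ: add q.
From q via λ: add t.
From t via λ: add p.
From p via λ: add x.
From x via λ: add u.
From u via λ: add w.
No new states can be added; the closed set is {p, q, s, t, u, w, x}.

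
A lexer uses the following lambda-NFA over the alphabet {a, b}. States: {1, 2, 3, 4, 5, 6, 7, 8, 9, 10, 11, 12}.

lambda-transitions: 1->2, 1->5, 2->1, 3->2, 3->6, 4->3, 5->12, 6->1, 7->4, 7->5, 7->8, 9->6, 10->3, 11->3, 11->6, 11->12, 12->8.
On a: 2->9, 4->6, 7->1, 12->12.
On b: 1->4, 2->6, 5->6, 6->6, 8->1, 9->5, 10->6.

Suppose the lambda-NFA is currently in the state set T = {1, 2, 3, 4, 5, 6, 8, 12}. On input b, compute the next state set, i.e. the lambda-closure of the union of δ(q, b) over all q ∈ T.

1 on b → {4}.
2 on b → {6}.
5 on b → {6}.
6 on b → {6}.
8 on b → {1}.
No b-transition from 3, 4, 12.
Union after reading b: {1, 4, 6}.
Now take the lambda-closure:
From 1 via lambda: add 2, 5.
From 4 via lambda: add 3.
From 5 via lambda: add 12.
From 12 via lambda: add 8.
No new states can be added; the closed set is {1, 2, 3, 4, 5, 6, 8, 12}.

{1, 2, 3, 4, 5, 6, 8, 12}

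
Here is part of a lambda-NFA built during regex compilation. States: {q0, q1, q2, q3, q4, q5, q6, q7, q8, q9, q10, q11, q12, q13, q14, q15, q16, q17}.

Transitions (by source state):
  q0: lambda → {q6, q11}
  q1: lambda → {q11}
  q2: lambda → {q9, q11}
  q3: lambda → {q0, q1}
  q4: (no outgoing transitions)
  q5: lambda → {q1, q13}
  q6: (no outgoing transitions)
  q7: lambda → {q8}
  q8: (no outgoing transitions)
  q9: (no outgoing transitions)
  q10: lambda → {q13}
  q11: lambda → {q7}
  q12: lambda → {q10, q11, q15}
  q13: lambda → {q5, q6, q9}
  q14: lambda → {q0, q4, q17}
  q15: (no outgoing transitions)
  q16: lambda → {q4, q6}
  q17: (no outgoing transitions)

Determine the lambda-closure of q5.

{q1, q5, q6, q7, q8, q9, q11, q13}

Start with {q5}.
From q5 via lambda: add q1, q13.
From q1 via lambda: add q11.
From q13 via lambda: add q6, q9.
From q11 via lambda: add q7.
From q7 via lambda: add q8.
No new states can be added; the closed set is {q1, q5, q6, q7, q8, q9, q11, q13}.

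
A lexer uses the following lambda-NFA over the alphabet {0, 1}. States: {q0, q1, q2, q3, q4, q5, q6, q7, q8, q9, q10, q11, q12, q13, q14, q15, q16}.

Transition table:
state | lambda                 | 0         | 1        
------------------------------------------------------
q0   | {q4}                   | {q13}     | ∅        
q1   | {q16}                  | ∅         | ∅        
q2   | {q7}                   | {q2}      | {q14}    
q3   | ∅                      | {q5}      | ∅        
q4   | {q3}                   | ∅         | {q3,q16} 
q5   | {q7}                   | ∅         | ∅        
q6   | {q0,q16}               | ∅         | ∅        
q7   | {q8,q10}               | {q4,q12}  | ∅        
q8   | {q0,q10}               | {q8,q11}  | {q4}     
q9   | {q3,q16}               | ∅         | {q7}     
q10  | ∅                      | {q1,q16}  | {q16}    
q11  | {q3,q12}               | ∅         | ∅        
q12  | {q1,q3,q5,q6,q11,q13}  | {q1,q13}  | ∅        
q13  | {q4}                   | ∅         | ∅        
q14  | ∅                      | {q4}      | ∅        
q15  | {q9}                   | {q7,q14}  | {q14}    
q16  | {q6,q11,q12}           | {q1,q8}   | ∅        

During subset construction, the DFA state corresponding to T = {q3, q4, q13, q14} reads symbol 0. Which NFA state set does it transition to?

q3 on 0 → {q5}.
q14 on 0 → {q4}.
No 0-transition from q4, q13.
Union after reading 0: {q4, q5}.
Now take the lambda-closure:
From q4 via lambda: add q3.
From q5 via lambda: add q7.
From q7 via lambda: add q8, q10.
From q8 via lambda: add q0.
No new states can be added; the closed set is {q0, q3, q4, q5, q7, q8, q10}.

{q0, q3, q4, q5, q7, q8, q10}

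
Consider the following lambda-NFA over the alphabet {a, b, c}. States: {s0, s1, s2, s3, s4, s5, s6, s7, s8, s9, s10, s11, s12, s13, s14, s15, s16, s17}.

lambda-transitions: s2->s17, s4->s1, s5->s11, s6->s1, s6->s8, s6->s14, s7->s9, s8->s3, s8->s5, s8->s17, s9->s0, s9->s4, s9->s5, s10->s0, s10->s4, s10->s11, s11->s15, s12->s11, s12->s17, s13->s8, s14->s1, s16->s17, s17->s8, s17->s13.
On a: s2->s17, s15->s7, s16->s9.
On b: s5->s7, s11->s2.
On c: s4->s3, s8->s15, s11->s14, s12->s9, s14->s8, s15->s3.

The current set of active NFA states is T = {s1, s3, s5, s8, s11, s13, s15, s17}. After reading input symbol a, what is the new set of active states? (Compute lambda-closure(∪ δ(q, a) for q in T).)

{s0, s1, s4, s5, s7, s9, s11, s15}

s15 on a → {s7}.
No a-transition from s1, s3, s5, s8, s11, s13, s17.
Union after reading a: {s7}.
Now take the lambda-closure:
From s7 via lambda: add s9.
From s9 via lambda: add s0, s4, s5.
From s4 via lambda: add s1.
From s5 via lambda: add s11.
From s11 via lambda: add s15.
No new states can be added; the closed set is {s0, s1, s4, s5, s7, s9, s11, s15}.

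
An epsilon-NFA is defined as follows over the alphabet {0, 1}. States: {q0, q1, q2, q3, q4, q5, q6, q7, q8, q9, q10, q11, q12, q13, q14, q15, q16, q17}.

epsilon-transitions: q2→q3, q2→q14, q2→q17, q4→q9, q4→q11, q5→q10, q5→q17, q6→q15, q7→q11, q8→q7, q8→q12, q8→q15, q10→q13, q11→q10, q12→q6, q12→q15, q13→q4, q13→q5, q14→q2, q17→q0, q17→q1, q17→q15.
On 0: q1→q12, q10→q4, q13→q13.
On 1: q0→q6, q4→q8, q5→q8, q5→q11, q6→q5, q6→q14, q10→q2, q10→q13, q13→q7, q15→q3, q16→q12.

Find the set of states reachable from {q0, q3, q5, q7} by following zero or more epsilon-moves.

{q0, q1, q3, q4, q5, q7, q9, q10, q11, q13, q15, q17}

Start with {q0, q3, q5, q7}.
From q5 via epsilon: add q10, q17.
From q7 via epsilon: add q11.
From q10 via epsilon: add q13.
From q17 via epsilon: add q1, q15.
From q13 via epsilon: add q4.
From q4 via epsilon: add q9.
No new states can be added; the closed set is {q0, q1, q3, q4, q5, q7, q9, q10, q11, q13, q15, q17}.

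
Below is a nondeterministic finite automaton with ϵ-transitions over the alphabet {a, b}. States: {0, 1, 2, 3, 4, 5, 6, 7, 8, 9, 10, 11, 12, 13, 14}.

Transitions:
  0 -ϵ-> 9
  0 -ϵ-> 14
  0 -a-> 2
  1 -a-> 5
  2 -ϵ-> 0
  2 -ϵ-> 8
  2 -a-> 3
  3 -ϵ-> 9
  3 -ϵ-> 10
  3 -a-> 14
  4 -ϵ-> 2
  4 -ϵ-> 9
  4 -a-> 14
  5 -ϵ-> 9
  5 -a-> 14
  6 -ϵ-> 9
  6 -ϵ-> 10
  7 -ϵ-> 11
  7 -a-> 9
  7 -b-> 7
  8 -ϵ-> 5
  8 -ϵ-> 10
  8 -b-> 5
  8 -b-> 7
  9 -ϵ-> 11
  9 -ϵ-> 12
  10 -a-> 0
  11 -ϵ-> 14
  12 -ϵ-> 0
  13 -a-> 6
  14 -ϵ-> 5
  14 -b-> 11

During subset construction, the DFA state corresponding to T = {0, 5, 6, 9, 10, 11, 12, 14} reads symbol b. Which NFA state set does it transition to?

{0, 5, 9, 11, 12, 14}

14 on b → {11}.
No b-transition from 0, 5, 6, 9, 10, 11, 12.
Union after reading b: {11}.
Now take the ϵ-closure:
From 11 via ϵ: add 14.
From 14 via ϵ: add 5.
From 5 via ϵ: add 9.
From 9 via ϵ: add 12.
From 12 via ϵ: add 0.
No new states can be added; the closed set is {0, 5, 9, 11, 12, 14}.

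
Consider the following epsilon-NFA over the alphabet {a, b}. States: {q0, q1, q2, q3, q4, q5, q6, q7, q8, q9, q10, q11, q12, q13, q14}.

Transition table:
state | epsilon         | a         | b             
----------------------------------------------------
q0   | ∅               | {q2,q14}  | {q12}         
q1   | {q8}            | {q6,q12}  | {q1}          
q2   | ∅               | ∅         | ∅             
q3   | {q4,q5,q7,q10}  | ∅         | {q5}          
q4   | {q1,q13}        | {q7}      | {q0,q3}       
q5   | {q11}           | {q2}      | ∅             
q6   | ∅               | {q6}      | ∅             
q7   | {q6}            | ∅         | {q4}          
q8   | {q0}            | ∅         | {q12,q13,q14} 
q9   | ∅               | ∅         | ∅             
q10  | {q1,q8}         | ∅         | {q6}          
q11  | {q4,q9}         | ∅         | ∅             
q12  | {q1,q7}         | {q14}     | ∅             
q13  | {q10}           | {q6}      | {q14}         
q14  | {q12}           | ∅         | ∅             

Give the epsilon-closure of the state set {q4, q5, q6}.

Start with {q4, q5, q6}.
From q4 via epsilon: add q1, q13.
From q5 via epsilon: add q11.
From q1 via epsilon: add q8.
From q11 via epsilon: add q9.
From q13 via epsilon: add q10.
From q8 via epsilon: add q0.
No new states can be added; the closed set is {q0, q1, q4, q5, q6, q8, q9, q10, q11, q13}.

{q0, q1, q4, q5, q6, q8, q9, q10, q11, q13}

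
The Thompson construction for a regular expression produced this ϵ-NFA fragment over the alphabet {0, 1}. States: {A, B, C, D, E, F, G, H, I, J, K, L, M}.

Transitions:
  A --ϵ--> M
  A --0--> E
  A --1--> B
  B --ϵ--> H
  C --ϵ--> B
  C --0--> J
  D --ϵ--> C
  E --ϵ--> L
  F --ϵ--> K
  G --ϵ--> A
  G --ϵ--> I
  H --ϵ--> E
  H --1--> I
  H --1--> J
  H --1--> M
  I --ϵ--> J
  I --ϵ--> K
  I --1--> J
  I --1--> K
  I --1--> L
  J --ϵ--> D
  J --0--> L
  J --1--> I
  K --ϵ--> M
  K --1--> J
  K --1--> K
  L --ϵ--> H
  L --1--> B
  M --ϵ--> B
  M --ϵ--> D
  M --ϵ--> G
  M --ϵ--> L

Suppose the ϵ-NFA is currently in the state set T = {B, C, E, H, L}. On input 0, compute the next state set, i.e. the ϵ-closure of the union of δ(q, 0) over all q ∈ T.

C on 0 → {J}.
No 0-transition from B, E, H, L.
Union after reading 0: {J}.
Now take the ϵ-closure:
From J via ϵ: add D.
From D via ϵ: add C.
From C via ϵ: add B.
From B via ϵ: add H.
From H via ϵ: add E.
From E via ϵ: add L.
No new states can be added; the closed set is {B, C, D, E, H, J, L}.

{B, C, D, E, H, J, L}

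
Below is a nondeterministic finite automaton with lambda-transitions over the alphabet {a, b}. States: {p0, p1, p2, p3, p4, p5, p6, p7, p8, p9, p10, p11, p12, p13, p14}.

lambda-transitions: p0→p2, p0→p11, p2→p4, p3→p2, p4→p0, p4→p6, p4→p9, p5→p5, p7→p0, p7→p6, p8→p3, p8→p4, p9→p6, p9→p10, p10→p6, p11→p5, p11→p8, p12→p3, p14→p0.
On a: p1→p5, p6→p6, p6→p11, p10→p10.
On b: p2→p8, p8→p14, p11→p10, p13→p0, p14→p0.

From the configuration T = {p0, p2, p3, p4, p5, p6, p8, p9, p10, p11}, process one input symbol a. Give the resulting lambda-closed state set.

{p0, p2, p3, p4, p5, p6, p8, p9, p10, p11}

p6 on a → {p6, p11}.
p10 on a → {p10}.
No a-transition from p0, p2, p3, p4, p5, p8, p9, p11.
Union after reading a: {p6, p10, p11}.
Now take the lambda-closure:
From p11 via lambda: add p5, p8.
From p8 via lambda: add p3, p4.
From p3 via lambda: add p2.
From p4 via lambda: add p0, p9.
No new states can be added; the closed set is {p0, p2, p3, p4, p5, p6, p8, p9, p10, p11}.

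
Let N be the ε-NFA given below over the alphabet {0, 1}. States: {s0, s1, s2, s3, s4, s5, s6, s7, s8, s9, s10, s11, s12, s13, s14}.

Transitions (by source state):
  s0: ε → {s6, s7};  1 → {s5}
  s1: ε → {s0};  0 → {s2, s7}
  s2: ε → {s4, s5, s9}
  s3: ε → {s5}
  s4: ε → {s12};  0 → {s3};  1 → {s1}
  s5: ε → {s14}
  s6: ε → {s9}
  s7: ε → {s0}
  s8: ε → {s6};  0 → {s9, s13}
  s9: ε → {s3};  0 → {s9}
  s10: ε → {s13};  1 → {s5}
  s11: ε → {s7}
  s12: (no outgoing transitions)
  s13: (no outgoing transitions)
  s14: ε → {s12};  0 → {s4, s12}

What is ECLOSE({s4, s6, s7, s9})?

{s0, s3, s4, s5, s6, s7, s9, s12, s14}

Start with {s4, s6, s7, s9}.
From s4 via ε: add s12.
From s7 via ε: add s0.
From s9 via ε: add s3.
From s3 via ε: add s5.
From s5 via ε: add s14.
No new states can be added; the closed set is {s0, s3, s4, s5, s6, s7, s9, s12, s14}.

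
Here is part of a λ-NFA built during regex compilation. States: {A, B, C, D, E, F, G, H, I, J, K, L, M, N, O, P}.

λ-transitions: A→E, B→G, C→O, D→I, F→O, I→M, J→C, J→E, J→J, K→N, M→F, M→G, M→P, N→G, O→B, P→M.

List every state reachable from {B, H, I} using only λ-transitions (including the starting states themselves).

{B, F, G, H, I, M, O, P}

Start with {B, H, I}.
From B via λ: add G.
From I via λ: add M.
From M via λ: add F, P.
From F via λ: add O.
No new states can be added; the closed set is {B, F, G, H, I, M, O, P}.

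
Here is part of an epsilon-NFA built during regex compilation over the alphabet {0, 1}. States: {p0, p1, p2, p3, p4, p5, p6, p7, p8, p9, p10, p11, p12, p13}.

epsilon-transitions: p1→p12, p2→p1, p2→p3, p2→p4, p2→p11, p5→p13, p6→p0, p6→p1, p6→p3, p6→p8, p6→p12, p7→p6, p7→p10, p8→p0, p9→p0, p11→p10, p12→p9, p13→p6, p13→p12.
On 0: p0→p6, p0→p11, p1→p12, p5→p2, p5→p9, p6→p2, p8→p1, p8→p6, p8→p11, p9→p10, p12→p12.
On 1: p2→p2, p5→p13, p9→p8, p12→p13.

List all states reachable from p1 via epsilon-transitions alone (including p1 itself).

Start with {p1}.
From p1 via epsilon: add p12.
From p12 via epsilon: add p9.
From p9 via epsilon: add p0.
No new states can be added; the closed set is {p0, p1, p9, p12}.

{p0, p1, p9, p12}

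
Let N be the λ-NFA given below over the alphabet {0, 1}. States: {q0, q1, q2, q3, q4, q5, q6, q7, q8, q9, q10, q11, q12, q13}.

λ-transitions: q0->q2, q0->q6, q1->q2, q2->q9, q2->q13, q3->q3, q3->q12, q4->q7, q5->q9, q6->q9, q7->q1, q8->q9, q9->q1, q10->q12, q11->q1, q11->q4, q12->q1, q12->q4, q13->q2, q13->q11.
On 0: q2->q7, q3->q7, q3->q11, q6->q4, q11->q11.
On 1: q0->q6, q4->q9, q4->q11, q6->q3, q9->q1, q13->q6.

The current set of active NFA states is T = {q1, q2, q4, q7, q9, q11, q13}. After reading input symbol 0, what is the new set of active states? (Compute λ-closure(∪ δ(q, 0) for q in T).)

{q1, q2, q4, q7, q9, q11, q13}

q2 on 0 → {q7}.
q11 on 0 → {q11}.
No 0-transition from q1, q4, q7, q9, q13.
Union after reading 0: {q7, q11}.
Now take the λ-closure:
From q7 via λ: add q1.
From q11 via λ: add q4.
From q1 via λ: add q2.
From q2 via λ: add q9, q13.
No new states can be added; the closed set is {q1, q2, q4, q7, q9, q11, q13}.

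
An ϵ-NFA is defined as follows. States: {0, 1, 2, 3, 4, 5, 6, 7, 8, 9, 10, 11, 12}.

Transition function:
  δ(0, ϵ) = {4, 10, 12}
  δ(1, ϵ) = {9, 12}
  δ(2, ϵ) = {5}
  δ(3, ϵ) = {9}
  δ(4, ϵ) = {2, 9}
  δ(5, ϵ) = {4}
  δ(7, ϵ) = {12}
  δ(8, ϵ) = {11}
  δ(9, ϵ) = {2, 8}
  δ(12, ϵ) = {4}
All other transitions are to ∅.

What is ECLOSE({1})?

{1, 2, 4, 5, 8, 9, 11, 12}

Start with {1}.
From 1 via ϵ: add 9, 12.
From 9 via ϵ: add 2, 8.
From 12 via ϵ: add 4.
From 2 via ϵ: add 5.
From 8 via ϵ: add 11.
No new states can be added; the closed set is {1, 2, 4, 5, 8, 9, 11, 12}.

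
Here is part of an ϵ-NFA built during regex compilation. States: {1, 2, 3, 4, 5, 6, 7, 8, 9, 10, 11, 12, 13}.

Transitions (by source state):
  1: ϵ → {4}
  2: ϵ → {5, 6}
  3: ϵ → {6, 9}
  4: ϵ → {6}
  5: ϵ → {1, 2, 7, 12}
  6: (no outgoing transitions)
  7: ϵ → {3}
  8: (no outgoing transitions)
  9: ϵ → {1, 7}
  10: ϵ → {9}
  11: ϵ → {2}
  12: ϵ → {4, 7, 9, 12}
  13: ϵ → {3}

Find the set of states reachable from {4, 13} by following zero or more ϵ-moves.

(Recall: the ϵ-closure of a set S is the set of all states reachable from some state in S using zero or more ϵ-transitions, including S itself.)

{1, 3, 4, 6, 7, 9, 13}

Start with {4, 13}.
From 4 via ϵ: add 6.
From 13 via ϵ: add 3.
From 3 via ϵ: add 9.
From 9 via ϵ: add 1, 7.
No new states can be added; the closed set is {1, 3, 4, 6, 7, 9, 13}.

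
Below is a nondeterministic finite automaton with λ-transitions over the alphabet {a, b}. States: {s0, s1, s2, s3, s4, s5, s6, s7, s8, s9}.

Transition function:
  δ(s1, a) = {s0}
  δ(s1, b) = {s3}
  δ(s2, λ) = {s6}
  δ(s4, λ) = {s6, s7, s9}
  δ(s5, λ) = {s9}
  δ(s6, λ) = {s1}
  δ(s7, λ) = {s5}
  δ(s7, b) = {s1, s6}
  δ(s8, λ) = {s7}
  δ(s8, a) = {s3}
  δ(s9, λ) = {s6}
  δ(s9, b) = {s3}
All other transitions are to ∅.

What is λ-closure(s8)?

Start with {s8}.
From s8 via λ: add s7.
From s7 via λ: add s5.
From s5 via λ: add s9.
From s9 via λ: add s6.
From s6 via λ: add s1.
No new states can be added; the closed set is {s1, s5, s6, s7, s8, s9}.

{s1, s5, s6, s7, s8, s9}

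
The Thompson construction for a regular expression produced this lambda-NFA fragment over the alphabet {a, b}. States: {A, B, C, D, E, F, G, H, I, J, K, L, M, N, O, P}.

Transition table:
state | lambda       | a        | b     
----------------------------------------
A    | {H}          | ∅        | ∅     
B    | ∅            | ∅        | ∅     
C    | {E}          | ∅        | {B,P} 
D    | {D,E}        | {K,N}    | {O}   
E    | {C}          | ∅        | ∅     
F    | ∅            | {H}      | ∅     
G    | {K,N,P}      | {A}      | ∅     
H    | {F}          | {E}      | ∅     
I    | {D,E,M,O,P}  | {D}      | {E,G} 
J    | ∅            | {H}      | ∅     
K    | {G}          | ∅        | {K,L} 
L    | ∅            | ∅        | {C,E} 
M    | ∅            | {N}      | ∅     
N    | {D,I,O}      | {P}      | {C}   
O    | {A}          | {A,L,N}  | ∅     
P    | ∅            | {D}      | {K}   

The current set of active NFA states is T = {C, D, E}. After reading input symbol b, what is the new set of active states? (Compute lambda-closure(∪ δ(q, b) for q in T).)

C on b → {B, P}.
D on b → {O}.
No b-transition from E.
Union after reading b: {B, O, P}.
Now take the lambda-closure:
From O via lambda: add A.
From A via lambda: add H.
From H via lambda: add F.
No new states can be added; the closed set is {A, B, F, H, O, P}.

{A, B, F, H, O, P}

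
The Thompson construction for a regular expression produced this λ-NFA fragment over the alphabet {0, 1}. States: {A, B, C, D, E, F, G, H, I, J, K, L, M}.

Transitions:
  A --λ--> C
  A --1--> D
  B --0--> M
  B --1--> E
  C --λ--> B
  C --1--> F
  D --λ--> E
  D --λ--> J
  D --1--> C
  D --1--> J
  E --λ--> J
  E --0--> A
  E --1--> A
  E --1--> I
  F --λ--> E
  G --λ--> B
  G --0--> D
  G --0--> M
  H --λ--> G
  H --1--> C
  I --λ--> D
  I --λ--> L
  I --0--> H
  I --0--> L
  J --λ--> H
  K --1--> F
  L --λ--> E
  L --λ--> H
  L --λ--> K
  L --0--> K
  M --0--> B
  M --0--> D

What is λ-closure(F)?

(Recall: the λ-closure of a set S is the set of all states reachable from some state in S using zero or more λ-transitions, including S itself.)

{B, E, F, G, H, J}

Start with {F}.
From F via λ: add E.
From E via λ: add J.
From J via λ: add H.
From H via λ: add G.
From G via λ: add B.
No new states can be added; the closed set is {B, E, F, G, H, J}.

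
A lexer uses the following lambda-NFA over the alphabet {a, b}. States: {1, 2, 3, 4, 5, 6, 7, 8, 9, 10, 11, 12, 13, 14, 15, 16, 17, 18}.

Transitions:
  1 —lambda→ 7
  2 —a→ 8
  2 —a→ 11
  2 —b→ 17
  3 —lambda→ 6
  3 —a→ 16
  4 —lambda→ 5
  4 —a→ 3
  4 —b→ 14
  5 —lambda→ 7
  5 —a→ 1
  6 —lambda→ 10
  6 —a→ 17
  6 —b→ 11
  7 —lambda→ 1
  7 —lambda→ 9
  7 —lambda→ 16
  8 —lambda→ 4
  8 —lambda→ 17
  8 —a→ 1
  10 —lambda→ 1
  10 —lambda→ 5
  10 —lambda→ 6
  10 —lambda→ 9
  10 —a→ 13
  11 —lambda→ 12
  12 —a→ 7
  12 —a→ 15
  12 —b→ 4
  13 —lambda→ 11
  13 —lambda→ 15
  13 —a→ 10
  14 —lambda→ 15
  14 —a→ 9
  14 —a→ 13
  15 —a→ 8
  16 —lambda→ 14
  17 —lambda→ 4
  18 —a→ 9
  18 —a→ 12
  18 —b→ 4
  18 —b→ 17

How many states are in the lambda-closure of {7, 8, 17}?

10

Start with {7, 8, 17}.
From 7 via lambda: add 1, 9, 16.
From 8 via lambda: add 4.
From 4 via lambda: add 5.
From 16 via lambda: add 14.
From 14 via lambda: add 15.
lambda-closure = {1, 4, 5, 7, 8, 9, 14, 15, 16, 17}, which has 10 states.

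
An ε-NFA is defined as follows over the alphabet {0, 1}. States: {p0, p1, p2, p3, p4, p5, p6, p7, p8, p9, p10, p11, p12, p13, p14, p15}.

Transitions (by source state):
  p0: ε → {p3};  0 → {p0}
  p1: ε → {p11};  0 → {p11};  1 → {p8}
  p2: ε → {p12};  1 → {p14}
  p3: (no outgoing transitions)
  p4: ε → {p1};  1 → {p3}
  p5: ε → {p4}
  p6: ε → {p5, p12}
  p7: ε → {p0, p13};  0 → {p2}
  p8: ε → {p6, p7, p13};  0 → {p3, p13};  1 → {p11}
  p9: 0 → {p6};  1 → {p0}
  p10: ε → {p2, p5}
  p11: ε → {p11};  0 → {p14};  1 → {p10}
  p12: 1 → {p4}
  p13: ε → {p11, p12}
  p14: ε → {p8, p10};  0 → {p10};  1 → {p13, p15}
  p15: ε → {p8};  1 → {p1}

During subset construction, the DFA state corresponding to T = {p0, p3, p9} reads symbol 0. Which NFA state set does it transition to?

{p0, p1, p3, p4, p5, p6, p11, p12}

p0 on 0 → {p0}.
p9 on 0 → {p6}.
No 0-transition from p3.
Union after reading 0: {p0, p6}.
Now take the ε-closure:
From p0 via ε: add p3.
From p6 via ε: add p5, p12.
From p5 via ε: add p4.
From p4 via ε: add p1.
From p1 via ε: add p11.
No new states can be added; the closed set is {p0, p1, p3, p4, p5, p6, p11, p12}.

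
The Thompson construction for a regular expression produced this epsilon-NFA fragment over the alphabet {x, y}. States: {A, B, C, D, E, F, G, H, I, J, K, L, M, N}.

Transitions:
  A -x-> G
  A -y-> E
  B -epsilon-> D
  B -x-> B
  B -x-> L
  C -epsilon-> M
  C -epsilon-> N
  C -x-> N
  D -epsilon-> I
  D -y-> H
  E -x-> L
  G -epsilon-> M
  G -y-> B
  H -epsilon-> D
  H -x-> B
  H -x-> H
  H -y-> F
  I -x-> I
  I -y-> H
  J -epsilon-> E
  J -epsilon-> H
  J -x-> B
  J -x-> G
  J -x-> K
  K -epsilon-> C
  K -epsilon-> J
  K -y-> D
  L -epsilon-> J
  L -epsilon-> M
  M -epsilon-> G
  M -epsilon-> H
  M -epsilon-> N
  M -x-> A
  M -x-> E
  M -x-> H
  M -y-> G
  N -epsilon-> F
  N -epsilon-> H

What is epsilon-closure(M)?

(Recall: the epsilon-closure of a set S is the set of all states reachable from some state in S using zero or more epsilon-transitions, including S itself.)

Start with {M}.
From M via epsilon: add G, H, N.
From H via epsilon: add D.
From N via epsilon: add F.
From D via epsilon: add I.
No new states can be added; the closed set is {D, F, G, H, I, M, N}.

{D, F, G, H, I, M, N}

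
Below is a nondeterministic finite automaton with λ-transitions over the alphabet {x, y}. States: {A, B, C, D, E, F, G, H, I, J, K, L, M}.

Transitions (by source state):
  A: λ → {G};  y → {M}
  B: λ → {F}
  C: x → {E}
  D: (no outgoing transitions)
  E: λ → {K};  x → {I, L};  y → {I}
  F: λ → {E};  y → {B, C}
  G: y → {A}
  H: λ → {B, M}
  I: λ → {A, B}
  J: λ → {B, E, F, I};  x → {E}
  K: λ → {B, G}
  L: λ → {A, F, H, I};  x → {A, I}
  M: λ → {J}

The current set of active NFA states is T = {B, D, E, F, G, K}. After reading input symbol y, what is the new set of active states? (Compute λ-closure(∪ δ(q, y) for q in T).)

{A, B, C, E, F, G, I, K}

E on y → {I}.
F on y → {B, C}.
G on y → {A}.
No y-transition from B, D, K.
Union after reading y: {A, B, C, I}.
Now take the λ-closure:
From A via λ: add G.
From B via λ: add F.
From F via λ: add E.
From E via λ: add K.
No new states can be added; the closed set is {A, B, C, E, F, G, I, K}.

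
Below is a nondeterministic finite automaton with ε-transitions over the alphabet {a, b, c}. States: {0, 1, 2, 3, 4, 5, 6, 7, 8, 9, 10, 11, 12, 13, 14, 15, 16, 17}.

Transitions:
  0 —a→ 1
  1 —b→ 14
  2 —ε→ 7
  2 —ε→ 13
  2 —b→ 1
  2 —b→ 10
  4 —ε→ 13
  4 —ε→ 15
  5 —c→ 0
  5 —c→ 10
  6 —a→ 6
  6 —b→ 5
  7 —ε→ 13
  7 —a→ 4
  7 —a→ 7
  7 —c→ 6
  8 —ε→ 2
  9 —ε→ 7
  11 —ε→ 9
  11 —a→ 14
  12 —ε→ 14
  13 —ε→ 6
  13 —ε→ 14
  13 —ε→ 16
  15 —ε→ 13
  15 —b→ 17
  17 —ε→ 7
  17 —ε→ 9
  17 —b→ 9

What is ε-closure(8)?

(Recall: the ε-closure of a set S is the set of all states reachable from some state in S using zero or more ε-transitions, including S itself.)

{2, 6, 7, 8, 13, 14, 16}

Start with {8}.
From 8 via ε: add 2.
From 2 via ε: add 7, 13.
From 13 via ε: add 6, 14, 16.
No new states can be added; the closed set is {2, 6, 7, 8, 13, 14, 16}.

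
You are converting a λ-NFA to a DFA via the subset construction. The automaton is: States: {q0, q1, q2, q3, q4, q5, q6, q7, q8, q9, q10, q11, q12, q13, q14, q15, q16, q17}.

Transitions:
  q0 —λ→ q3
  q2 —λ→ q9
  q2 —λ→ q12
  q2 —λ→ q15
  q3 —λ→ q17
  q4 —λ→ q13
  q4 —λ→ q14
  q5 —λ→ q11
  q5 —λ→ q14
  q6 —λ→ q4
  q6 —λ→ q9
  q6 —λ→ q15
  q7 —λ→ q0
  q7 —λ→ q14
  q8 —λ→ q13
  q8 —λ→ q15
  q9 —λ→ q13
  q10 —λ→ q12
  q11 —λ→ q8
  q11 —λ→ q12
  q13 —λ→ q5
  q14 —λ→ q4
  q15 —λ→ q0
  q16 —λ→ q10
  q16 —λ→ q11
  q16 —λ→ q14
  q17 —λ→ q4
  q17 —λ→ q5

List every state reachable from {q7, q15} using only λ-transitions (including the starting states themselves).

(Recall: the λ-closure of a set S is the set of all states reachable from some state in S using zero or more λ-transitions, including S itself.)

{q0, q3, q4, q5, q7, q8, q11, q12, q13, q14, q15, q17}

Start with {q7, q15}.
From q7 via λ: add q0, q14.
From q0 via λ: add q3.
From q14 via λ: add q4.
From q3 via λ: add q17.
From q4 via λ: add q13.
From q13 via λ: add q5.
From q5 via λ: add q11.
From q11 via λ: add q8, q12.
No new states can be added; the closed set is {q0, q3, q4, q5, q7, q8, q11, q12, q13, q14, q15, q17}.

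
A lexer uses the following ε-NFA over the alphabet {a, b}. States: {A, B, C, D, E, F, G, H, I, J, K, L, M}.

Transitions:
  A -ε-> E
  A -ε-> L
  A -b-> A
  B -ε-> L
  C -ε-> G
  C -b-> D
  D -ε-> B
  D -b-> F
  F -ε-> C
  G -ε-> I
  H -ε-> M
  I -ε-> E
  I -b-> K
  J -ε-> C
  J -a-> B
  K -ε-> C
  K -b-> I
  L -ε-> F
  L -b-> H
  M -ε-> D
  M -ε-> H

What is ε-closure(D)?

{B, C, D, E, F, G, I, L}

Start with {D}.
From D via ε: add B.
From B via ε: add L.
From L via ε: add F.
From F via ε: add C.
From C via ε: add G.
From G via ε: add I.
From I via ε: add E.
No new states can be added; the closed set is {B, C, D, E, F, G, I, L}.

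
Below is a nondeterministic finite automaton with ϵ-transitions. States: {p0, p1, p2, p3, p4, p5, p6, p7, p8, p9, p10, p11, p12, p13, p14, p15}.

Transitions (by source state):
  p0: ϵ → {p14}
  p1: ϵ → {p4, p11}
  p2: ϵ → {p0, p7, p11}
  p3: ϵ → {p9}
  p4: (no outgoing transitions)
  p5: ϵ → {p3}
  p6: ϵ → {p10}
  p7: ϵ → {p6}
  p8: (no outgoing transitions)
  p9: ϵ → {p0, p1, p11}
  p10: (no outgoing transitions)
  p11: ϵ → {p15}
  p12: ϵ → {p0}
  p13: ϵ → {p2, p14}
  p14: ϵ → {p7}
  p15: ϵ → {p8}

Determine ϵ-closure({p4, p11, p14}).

Start with {p4, p11, p14}.
From p11 via ϵ: add p15.
From p14 via ϵ: add p7.
From p7 via ϵ: add p6.
From p15 via ϵ: add p8.
From p6 via ϵ: add p10.
No new states can be added; the closed set is {p4, p6, p7, p8, p10, p11, p14, p15}.

{p4, p6, p7, p8, p10, p11, p14, p15}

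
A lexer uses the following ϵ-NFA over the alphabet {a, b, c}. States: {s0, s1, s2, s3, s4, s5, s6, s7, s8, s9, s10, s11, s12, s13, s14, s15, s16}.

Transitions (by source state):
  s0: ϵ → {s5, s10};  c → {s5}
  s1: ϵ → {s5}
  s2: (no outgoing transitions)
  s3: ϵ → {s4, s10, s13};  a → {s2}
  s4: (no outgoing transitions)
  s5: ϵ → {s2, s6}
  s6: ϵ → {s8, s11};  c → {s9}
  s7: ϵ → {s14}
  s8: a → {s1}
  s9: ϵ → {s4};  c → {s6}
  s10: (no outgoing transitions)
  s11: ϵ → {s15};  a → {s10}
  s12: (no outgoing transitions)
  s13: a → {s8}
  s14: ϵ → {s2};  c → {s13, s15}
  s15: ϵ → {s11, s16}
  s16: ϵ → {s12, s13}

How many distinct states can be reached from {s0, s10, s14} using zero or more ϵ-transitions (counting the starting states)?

12

Start with {s0, s10, s14}.
From s0 via ϵ: add s5.
From s14 via ϵ: add s2.
From s5 via ϵ: add s6.
From s6 via ϵ: add s8, s11.
From s11 via ϵ: add s15.
From s15 via ϵ: add s16.
From s16 via ϵ: add s12, s13.
ϵ-closure = {s0, s2, s5, s6, s8, s10, s11, s12, s13, s14, s15, s16}, which has 12 states.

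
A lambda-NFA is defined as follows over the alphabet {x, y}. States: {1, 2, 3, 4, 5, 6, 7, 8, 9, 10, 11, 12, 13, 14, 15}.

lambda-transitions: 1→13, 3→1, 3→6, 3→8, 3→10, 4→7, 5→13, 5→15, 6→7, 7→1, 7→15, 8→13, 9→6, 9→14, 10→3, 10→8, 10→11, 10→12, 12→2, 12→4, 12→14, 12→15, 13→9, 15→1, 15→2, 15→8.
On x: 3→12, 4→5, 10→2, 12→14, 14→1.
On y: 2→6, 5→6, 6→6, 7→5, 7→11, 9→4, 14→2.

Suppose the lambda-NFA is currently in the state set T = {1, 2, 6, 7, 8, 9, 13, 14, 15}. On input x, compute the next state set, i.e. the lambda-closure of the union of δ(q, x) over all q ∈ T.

{1, 2, 6, 7, 8, 9, 13, 14, 15}

14 on x → {1}.
No x-transition from 1, 2, 6, 7, 8, 9, 13, 15.
Union after reading x: {1}.
Now take the lambda-closure:
From 1 via lambda: add 13.
From 13 via lambda: add 9.
From 9 via lambda: add 6, 14.
From 6 via lambda: add 7.
From 7 via lambda: add 15.
From 15 via lambda: add 2, 8.
No new states can be added; the closed set is {1, 2, 6, 7, 8, 9, 13, 14, 15}.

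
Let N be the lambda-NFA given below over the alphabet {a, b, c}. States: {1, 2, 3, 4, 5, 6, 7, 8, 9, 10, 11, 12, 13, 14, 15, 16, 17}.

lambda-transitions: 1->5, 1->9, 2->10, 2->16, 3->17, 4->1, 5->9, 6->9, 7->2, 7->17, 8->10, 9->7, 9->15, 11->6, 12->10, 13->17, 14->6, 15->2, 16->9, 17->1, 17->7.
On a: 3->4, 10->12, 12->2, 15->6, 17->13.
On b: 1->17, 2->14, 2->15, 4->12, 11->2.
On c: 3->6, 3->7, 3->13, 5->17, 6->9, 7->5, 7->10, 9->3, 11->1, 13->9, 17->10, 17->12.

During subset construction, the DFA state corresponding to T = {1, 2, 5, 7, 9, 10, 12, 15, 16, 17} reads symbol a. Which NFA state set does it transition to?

{1, 2, 5, 6, 7, 9, 10, 12, 13, 15, 16, 17}

10 on a → {12}.
12 on a → {2}.
15 on a → {6}.
17 on a → {13}.
No a-transition from 1, 2, 5, 7, 9, 16.
Union after reading a: {2, 6, 12, 13}.
Now take the lambda-closure:
From 2 via lambda: add 10, 16.
From 6 via lambda: add 9.
From 13 via lambda: add 17.
From 9 via lambda: add 7, 15.
From 17 via lambda: add 1.
From 1 via lambda: add 5.
No new states can be added; the closed set is {1, 2, 5, 6, 7, 9, 10, 12, 13, 15, 16, 17}.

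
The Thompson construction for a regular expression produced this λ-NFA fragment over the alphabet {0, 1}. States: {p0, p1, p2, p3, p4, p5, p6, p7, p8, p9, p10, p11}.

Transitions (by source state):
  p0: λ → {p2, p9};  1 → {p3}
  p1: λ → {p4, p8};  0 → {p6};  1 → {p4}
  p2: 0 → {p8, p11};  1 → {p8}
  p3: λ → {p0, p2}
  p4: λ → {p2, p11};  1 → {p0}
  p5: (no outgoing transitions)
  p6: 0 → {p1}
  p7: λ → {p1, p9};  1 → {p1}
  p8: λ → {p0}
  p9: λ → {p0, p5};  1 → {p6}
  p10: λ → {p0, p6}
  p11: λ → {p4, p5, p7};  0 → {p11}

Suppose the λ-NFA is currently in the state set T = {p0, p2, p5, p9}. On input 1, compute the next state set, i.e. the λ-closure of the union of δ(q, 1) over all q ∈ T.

{p0, p2, p3, p5, p6, p8, p9}

p0 on 1 → {p3}.
p2 on 1 → {p8}.
p9 on 1 → {p6}.
No 1-transition from p5.
Union after reading 1: {p3, p6, p8}.
Now take the λ-closure:
From p3 via λ: add p0, p2.
From p0 via λ: add p9.
From p9 via λ: add p5.
No new states can be added; the closed set is {p0, p2, p3, p5, p6, p8, p9}.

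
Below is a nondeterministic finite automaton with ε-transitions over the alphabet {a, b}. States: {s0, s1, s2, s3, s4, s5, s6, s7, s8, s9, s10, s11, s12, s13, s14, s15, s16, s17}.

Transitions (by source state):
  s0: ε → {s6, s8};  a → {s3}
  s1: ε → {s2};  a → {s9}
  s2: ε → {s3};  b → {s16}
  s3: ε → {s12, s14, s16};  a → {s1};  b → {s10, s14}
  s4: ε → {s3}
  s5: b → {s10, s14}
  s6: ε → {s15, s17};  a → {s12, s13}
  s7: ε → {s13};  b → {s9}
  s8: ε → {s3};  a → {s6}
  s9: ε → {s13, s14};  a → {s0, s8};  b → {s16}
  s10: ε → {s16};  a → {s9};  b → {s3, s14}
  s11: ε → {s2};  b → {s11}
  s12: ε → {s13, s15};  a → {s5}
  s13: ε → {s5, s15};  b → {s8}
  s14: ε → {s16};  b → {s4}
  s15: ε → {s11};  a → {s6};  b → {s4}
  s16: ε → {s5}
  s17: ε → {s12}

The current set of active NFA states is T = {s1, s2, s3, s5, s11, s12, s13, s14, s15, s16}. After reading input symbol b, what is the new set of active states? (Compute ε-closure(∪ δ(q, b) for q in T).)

{s2, s3, s4, s5, s8, s10, s11, s12, s13, s14, s15, s16}

s2 on b → {s16}.
s3 on b → {s10, s14}.
s5 on b → {s10, s14}.
s11 on b → {s11}.
s13 on b → {s8}.
s14 on b → {s4}.
s15 on b → {s4}.
No b-transition from s1, s12, s16.
Union after reading b: {s4, s8, s10, s11, s14, s16}.
Now take the ε-closure:
From s4 via ε: add s3.
From s11 via ε: add s2.
From s16 via ε: add s5.
From s3 via ε: add s12.
From s12 via ε: add s13, s15.
No new states can be added; the closed set is {s2, s3, s4, s5, s8, s10, s11, s12, s13, s14, s15, s16}.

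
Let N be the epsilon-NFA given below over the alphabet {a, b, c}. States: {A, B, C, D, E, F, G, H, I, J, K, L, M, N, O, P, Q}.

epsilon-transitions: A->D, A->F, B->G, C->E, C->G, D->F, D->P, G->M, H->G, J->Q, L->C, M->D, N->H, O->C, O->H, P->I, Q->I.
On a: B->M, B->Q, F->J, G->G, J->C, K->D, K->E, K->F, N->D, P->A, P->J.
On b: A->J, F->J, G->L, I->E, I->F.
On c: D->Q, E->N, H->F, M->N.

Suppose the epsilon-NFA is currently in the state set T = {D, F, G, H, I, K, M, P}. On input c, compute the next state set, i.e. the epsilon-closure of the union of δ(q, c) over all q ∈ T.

D on c → {Q}.
H on c → {F}.
M on c → {N}.
No c-transition from F, G, I, K, P.
Union after reading c: {F, N, Q}.
Now take the epsilon-closure:
From N via epsilon: add H.
From Q via epsilon: add I.
From H via epsilon: add G.
From G via epsilon: add M.
From M via epsilon: add D.
From D via epsilon: add P.
No new states can be added; the closed set is {D, F, G, H, I, M, N, P, Q}.

{D, F, G, H, I, M, N, P, Q}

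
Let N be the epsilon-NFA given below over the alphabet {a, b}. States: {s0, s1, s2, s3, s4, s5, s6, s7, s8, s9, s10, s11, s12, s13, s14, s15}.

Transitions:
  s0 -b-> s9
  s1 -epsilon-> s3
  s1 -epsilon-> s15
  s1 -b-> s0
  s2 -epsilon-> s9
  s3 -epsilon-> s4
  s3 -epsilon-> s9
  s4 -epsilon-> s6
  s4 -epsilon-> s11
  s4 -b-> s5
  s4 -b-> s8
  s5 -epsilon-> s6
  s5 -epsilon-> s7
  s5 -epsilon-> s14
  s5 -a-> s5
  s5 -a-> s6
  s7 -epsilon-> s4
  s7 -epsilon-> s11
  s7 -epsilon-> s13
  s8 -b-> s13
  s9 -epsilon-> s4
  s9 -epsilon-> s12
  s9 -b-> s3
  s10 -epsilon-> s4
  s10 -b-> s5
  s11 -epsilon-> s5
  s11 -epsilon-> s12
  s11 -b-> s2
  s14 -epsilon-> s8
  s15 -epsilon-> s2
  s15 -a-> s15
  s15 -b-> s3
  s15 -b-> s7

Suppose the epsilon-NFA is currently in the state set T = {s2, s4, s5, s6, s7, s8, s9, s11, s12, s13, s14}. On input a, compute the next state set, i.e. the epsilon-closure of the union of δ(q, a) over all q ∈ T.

s5 on a → {s5, s6}.
No a-transition from s2, s4, s6, s7, s8, s9, s11, s12, s13, s14.
Union after reading a: {s5, s6}.
Now take the epsilon-closure:
From s5 via epsilon: add s7, s14.
From s7 via epsilon: add s4, s11, s13.
From s14 via epsilon: add s8.
From s11 via epsilon: add s12.
No new states can be added; the closed set is {s4, s5, s6, s7, s8, s11, s12, s13, s14}.

{s4, s5, s6, s7, s8, s11, s12, s13, s14}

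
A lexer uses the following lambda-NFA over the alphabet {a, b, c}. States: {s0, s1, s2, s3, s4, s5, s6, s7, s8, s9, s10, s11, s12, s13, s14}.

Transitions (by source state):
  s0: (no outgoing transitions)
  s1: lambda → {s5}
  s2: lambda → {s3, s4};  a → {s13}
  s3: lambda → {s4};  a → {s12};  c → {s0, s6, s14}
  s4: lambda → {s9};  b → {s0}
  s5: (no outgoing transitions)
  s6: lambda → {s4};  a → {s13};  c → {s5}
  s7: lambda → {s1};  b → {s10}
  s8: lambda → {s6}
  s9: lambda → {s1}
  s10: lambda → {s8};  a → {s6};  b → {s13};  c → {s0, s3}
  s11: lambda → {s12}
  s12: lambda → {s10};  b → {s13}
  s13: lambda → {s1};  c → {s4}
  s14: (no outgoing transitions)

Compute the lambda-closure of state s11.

Start with {s11}.
From s11 via lambda: add s12.
From s12 via lambda: add s10.
From s10 via lambda: add s8.
From s8 via lambda: add s6.
From s6 via lambda: add s4.
From s4 via lambda: add s9.
From s9 via lambda: add s1.
From s1 via lambda: add s5.
No new states can be added; the closed set is {s1, s4, s5, s6, s8, s9, s10, s11, s12}.

{s1, s4, s5, s6, s8, s9, s10, s11, s12}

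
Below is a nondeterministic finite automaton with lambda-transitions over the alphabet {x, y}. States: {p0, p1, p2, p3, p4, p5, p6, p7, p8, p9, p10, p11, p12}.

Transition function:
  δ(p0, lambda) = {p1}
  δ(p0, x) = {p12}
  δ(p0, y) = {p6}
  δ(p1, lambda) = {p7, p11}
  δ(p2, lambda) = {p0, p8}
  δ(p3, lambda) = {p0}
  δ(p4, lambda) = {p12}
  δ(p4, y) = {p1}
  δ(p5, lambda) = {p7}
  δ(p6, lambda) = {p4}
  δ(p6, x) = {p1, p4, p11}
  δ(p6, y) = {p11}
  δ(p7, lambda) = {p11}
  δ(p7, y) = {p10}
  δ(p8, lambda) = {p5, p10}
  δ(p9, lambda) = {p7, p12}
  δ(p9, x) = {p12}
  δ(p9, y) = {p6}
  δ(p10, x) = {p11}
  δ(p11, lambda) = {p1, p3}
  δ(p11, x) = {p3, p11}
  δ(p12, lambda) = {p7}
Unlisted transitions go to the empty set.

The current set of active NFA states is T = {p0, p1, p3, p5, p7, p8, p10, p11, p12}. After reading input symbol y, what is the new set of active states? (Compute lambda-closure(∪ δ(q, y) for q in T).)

p0 on y → {p6}.
p7 on y → {p10}.
No y-transition from p1, p3, p5, p8, p10, p11, p12.
Union after reading y: {p6, p10}.
Now take the lambda-closure:
From p6 via lambda: add p4.
From p4 via lambda: add p12.
From p12 via lambda: add p7.
From p7 via lambda: add p11.
From p11 via lambda: add p1, p3.
From p3 via lambda: add p0.
No new states can be added; the closed set is {p0, p1, p3, p4, p6, p7, p10, p11, p12}.

{p0, p1, p3, p4, p6, p7, p10, p11, p12}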